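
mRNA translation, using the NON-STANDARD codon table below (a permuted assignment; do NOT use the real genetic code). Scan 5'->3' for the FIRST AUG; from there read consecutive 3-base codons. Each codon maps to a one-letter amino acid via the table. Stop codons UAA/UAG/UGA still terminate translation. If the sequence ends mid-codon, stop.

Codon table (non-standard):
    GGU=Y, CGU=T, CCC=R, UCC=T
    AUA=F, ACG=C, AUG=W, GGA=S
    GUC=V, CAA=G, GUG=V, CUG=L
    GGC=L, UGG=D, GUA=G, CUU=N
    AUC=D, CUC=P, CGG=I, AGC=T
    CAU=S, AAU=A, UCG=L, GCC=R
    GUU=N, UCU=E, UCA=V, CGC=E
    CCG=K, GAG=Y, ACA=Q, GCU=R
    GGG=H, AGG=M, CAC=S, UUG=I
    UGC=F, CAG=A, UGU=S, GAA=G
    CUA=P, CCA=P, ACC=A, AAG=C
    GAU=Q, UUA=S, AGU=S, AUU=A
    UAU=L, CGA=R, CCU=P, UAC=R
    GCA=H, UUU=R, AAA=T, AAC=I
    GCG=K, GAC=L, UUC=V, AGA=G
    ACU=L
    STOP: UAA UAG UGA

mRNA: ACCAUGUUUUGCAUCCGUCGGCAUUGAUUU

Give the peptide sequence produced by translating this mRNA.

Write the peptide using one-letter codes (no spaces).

start AUG at pos 3
pos 3: AUG -> W; peptide=W
pos 6: UUU -> R; peptide=WR
pos 9: UGC -> F; peptide=WRF
pos 12: AUC -> D; peptide=WRFD
pos 15: CGU -> T; peptide=WRFDT
pos 18: CGG -> I; peptide=WRFDTI
pos 21: CAU -> S; peptide=WRFDTIS
pos 24: UGA -> STOP

Answer: WRFDTIS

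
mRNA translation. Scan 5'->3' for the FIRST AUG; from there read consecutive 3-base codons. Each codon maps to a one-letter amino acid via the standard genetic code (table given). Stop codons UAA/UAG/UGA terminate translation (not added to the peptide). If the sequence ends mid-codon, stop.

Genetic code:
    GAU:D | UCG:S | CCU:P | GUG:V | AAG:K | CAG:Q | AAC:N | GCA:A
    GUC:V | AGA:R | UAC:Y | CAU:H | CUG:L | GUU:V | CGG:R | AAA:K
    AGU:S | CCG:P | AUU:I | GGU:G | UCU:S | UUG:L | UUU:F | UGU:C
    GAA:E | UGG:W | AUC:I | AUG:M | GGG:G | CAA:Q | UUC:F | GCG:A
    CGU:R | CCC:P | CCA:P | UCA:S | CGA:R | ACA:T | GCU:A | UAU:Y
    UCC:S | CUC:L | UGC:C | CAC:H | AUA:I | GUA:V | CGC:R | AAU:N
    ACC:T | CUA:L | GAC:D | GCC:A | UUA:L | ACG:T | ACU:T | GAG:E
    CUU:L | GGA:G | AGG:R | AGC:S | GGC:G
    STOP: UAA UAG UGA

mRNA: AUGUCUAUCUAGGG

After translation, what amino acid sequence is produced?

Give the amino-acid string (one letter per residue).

start AUG at pos 0
pos 0: AUG -> M; peptide=M
pos 3: UCU -> S; peptide=MS
pos 6: AUC -> I; peptide=MSI
pos 9: UAG -> STOP

Answer: MSI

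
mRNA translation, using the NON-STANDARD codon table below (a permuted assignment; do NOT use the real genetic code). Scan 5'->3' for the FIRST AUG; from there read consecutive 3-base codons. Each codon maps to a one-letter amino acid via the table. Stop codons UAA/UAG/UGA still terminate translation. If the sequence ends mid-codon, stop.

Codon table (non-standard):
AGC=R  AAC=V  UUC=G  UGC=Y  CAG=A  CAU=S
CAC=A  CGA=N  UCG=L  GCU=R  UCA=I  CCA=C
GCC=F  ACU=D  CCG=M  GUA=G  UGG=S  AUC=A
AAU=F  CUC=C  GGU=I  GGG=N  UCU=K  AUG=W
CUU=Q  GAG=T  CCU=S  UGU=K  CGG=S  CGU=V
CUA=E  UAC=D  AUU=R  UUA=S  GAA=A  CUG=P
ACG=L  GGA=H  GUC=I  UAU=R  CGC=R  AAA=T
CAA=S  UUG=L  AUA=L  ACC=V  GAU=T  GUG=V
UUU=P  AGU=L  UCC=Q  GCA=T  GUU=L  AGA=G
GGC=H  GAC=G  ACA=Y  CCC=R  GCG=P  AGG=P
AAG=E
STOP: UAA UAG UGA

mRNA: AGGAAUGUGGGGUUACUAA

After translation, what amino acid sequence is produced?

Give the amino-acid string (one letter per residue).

start AUG at pos 4
pos 4: AUG -> W; peptide=W
pos 7: UGG -> S; peptide=WS
pos 10: GGU -> I; peptide=WSI
pos 13: UAC -> D; peptide=WSID
pos 16: UAA -> STOP

Answer: WSID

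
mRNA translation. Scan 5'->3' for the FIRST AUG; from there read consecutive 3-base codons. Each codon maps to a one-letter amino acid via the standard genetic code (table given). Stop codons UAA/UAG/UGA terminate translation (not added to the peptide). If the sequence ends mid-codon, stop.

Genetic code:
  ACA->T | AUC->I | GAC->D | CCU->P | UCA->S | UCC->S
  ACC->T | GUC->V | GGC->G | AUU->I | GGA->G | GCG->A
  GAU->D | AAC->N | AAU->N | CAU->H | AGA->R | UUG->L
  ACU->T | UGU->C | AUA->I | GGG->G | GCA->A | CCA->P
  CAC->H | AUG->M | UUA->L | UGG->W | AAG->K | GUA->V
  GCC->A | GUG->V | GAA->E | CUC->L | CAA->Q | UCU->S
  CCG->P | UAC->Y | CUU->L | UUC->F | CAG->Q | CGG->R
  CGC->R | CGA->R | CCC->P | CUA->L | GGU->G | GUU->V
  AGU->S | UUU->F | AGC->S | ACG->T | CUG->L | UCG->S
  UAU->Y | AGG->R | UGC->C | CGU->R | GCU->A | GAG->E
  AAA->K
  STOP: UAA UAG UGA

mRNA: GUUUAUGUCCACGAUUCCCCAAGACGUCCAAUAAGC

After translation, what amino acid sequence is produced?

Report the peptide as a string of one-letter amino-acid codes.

Answer: MSTIPQDVQ

Derivation:
start AUG at pos 4
pos 4: AUG -> M; peptide=M
pos 7: UCC -> S; peptide=MS
pos 10: ACG -> T; peptide=MST
pos 13: AUU -> I; peptide=MSTI
pos 16: CCC -> P; peptide=MSTIP
pos 19: CAA -> Q; peptide=MSTIPQ
pos 22: GAC -> D; peptide=MSTIPQD
pos 25: GUC -> V; peptide=MSTIPQDV
pos 28: CAA -> Q; peptide=MSTIPQDVQ
pos 31: UAA -> STOP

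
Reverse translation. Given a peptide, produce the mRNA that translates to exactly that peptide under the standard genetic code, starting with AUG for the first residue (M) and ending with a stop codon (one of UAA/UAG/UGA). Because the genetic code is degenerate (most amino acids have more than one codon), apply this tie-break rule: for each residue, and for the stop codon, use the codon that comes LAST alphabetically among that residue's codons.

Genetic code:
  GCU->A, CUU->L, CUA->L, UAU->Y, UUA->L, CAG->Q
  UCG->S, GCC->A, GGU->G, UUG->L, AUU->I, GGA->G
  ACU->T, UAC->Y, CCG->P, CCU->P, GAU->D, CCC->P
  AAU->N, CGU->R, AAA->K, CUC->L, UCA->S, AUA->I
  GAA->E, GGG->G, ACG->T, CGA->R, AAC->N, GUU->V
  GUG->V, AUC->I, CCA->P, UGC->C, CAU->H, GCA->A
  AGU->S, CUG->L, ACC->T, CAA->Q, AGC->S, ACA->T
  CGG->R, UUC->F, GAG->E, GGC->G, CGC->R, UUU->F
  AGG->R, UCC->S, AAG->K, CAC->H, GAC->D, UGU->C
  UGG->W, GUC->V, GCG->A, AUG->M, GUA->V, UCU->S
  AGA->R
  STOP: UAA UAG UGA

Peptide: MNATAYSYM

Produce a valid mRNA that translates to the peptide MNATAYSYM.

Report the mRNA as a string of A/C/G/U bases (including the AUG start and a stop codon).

residue 1: M -> AUG (start codon)
residue 2: N codons sorted = AAC,AAU -> pick last = AAU
residue 3: A codons sorted = GCA,GCC,GCG,GCU -> pick last = GCU
residue 4: T codons sorted = ACA,ACC,ACG,ACU -> pick last = ACU
residue 5: A codons sorted = GCA,GCC,GCG,GCU -> pick last = GCU
residue 6: Y codons sorted = UAC,UAU -> pick last = UAU
residue 7: S codons sorted = AGC,AGU,UCA,UCC,UCG,UCU -> pick last = UCU
residue 8: Y codons sorted = UAC,UAU -> pick last = UAU
residue 9: M -> AUG (only codon)
terminator: stop codons sorted = UAA,UAG,UGA -> pick last = UGA

Answer: mRNA: AUGAAUGCUACUGCUUAUUCUUAUAUGUGA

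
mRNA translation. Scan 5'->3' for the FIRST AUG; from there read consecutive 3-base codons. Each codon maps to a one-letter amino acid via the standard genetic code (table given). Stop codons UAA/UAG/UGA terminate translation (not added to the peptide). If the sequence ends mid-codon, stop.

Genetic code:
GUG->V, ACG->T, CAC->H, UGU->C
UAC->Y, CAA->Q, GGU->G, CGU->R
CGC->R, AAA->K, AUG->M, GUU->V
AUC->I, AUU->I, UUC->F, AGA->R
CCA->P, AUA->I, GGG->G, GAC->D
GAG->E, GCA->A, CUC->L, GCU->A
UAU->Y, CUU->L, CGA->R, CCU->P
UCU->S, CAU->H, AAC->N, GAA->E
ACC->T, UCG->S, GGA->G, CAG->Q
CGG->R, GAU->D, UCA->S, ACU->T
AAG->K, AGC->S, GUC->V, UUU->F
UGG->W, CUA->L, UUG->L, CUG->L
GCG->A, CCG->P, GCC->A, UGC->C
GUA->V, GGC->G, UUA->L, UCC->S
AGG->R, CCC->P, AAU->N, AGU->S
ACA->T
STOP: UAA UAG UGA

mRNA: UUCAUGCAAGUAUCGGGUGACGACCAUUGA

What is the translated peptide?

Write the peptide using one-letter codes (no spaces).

start AUG at pos 3
pos 3: AUG -> M; peptide=M
pos 6: CAA -> Q; peptide=MQ
pos 9: GUA -> V; peptide=MQV
pos 12: UCG -> S; peptide=MQVS
pos 15: GGU -> G; peptide=MQVSG
pos 18: GAC -> D; peptide=MQVSGD
pos 21: GAC -> D; peptide=MQVSGDD
pos 24: CAU -> H; peptide=MQVSGDDH
pos 27: UGA -> STOP

Answer: MQVSGDDH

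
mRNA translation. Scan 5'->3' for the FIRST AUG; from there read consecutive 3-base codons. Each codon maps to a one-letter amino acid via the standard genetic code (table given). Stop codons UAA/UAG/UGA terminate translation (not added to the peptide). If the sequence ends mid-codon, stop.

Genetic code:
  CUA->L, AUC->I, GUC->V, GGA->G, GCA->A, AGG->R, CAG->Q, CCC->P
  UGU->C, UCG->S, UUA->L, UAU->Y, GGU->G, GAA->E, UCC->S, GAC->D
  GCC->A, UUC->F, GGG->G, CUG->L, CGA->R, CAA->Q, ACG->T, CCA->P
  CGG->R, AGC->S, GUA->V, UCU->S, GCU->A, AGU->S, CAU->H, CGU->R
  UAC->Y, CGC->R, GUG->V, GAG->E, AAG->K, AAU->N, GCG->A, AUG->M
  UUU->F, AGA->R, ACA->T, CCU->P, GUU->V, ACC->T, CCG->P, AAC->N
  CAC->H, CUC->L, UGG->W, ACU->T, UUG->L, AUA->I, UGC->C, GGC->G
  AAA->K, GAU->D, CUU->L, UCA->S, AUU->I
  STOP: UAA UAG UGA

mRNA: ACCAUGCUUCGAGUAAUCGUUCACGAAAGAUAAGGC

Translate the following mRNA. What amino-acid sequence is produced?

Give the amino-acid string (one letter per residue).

start AUG at pos 3
pos 3: AUG -> M; peptide=M
pos 6: CUU -> L; peptide=ML
pos 9: CGA -> R; peptide=MLR
pos 12: GUA -> V; peptide=MLRV
pos 15: AUC -> I; peptide=MLRVI
pos 18: GUU -> V; peptide=MLRVIV
pos 21: CAC -> H; peptide=MLRVIVH
pos 24: GAA -> E; peptide=MLRVIVHE
pos 27: AGA -> R; peptide=MLRVIVHER
pos 30: UAA -> STOP

Answer: MLRVIVHER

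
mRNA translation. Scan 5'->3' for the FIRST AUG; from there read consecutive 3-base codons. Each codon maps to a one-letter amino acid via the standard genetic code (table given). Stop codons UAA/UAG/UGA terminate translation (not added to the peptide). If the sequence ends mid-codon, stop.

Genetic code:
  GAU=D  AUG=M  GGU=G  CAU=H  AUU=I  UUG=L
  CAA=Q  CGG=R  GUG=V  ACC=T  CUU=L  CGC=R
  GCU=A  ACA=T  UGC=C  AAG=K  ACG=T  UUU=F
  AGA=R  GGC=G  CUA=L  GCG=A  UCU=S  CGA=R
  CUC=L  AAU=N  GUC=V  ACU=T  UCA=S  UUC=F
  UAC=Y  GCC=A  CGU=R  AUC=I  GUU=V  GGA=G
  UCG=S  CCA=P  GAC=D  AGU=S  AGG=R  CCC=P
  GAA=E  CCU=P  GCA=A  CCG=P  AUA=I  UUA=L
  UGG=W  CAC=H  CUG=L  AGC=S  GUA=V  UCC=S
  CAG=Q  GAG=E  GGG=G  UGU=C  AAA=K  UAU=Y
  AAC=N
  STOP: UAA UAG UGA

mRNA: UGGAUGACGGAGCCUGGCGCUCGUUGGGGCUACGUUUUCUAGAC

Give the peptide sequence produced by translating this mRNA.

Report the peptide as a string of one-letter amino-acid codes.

Answer: MTEPGARWGYVF

Derivation:
start AUG at pos 3
pos 3: AUG -> M; peptide=M
pos 6: ACG -> T; peptide=MT
pos 9: GAG -> E; peptide=MTE
pos 12: CCU -> P; peptide=MTEP
pos 15: GGC -> G; peptide=MTEPG
pos 18: GCU -> A; peptide=MTEPGA
pos 21: CGU -> R; peptide=MTEPGAR
pos 24: UGG -> W; peptide=MTEPGARW
pos 27: GGC -> G; peptide=MTEPGARWG
pos 30: UAC -> Y; peptide=MTEPGARWGY
pos 33: GUU -> V; peptide=MTEPGARWGYV
pos 36: UUC -> F; peptide=MTEPGARWGYVF
pos 39: UAG -> STOP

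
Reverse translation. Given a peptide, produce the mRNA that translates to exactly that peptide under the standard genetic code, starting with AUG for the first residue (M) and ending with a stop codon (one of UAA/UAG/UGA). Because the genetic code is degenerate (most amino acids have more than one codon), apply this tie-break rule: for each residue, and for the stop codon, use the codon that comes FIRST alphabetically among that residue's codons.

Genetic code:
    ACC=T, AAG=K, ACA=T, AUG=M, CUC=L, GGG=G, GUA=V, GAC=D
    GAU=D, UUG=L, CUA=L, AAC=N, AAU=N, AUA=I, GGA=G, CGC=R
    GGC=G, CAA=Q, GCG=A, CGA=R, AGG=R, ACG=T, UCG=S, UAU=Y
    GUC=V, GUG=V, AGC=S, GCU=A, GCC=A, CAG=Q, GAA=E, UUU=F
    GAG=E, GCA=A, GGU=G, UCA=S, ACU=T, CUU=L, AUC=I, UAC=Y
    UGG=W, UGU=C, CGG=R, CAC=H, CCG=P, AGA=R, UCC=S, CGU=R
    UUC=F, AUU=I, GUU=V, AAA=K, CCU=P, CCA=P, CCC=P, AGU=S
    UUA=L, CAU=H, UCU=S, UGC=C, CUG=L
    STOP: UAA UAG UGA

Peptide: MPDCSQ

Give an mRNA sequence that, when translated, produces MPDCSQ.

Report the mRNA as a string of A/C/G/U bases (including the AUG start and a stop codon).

residue 1: M -> AUG (start codon)
residue 2: P codons sorted = CCA,CCC,CCG,CCU -> pick first = CCA
residue 3: D codons sorted = GAC,GAU -> pick first = GAC
residue 4: C codons sorted = UGC,UGU -> pick first = UGC
residue 5: S codons sorted = AGC,AGU,UCA,UCC,UCG,UCU -> pick first = AGC
residue 6: Q codons sorted = CAA,CAG -> pick first = CAA
terminator: stop codons sorted = UAA,UAG,UGA -> pick first = UAA

Answer: mRNA: AUGCCAGACUGCAGCCAAUAA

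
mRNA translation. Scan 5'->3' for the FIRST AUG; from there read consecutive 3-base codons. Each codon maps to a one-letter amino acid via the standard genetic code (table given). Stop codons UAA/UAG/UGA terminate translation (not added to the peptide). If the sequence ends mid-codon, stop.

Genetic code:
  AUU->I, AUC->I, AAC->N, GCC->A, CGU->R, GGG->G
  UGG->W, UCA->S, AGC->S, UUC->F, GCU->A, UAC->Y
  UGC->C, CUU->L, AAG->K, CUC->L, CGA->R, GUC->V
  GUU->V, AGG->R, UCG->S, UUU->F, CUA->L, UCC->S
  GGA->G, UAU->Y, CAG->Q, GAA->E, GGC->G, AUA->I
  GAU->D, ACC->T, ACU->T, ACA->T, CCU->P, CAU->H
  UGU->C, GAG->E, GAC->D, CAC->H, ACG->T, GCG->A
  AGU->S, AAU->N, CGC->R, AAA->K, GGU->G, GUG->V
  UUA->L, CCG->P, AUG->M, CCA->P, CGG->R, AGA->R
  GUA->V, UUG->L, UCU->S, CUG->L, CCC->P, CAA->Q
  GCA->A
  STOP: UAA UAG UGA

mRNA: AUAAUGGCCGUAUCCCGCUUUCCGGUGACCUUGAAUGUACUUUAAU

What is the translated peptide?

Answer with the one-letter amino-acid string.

start AUG at pos 3
pos 3: AUG -> M; peptide=M
pos 6: GCC -> A; peptide=MA
pos 9: GUA -> V; peptide=MAV
pos 12: UCC -> S; peptide=MAVS
pos 15: CGC -> R; peptide=MAVSR
pos 18: UUU -> F; peptide=MAVSRF
pos 21: CCG -> P; peptide=MAVSRFP
pos 24: GUG -> V; peptide=MAVSRFPV
pos 27: ACC -> T; peptide=MAVSRFPVT
pos 30: UUG -> L; peptide=MAVSRFPVTL
pos 33: AAU -> N; peptide=MAVSRFPVTLN
pos 36: GUA -> V; peptide=MAVSRFPVTLNV
pos 39: CUU -> L; peptide=MAVSRFPVTLNVL
pos 42: UAA -> STOP

Answer: MAVSRFPVTLNVL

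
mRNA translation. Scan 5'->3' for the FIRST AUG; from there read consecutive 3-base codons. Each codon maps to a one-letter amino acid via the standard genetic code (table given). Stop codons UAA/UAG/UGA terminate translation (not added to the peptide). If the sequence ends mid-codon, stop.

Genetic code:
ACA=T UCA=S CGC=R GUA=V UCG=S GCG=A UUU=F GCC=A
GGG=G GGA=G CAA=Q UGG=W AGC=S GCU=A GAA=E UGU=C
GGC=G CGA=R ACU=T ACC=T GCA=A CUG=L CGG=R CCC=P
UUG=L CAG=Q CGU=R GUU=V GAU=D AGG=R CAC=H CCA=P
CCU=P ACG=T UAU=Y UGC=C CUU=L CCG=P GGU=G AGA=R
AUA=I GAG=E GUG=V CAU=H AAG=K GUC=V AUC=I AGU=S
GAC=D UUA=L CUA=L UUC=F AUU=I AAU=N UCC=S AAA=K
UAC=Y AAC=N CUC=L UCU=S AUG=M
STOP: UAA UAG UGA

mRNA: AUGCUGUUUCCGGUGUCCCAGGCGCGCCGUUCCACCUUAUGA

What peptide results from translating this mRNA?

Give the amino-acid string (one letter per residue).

start AUG at pos 0
pos 0: AUG -> M; peptide=M
pos 3: CUG -> L; peptide=ML
pos 6: UUU -> F; peptide=MLF
pos 9: CCG -> P; peptide=MLFP
pos 12: GUG -> V; peptide=MLFPV
pos 15: UCC -> S; peptide=MLFPVS
pos 18: CAG -> Q; peptide=MLFPVSQ
pos 21: GCG -> A; peptide=MLFPVSQA
pos 24: CGC -> R; peptide=MLFPVSQAR
pos 27: CGU -> R; peptide=MLFPVSQARR
pos 30: UCC -> S; peptide=MLFPVSQARRS
pos 33: ACC -> T; peptide=MLFPVSQARRST
pos 36: UUA -> L; peptide=MLFPVSQARRSTL
pos 39: UGA -> STOP

Answer: MLFPVSQARRSTL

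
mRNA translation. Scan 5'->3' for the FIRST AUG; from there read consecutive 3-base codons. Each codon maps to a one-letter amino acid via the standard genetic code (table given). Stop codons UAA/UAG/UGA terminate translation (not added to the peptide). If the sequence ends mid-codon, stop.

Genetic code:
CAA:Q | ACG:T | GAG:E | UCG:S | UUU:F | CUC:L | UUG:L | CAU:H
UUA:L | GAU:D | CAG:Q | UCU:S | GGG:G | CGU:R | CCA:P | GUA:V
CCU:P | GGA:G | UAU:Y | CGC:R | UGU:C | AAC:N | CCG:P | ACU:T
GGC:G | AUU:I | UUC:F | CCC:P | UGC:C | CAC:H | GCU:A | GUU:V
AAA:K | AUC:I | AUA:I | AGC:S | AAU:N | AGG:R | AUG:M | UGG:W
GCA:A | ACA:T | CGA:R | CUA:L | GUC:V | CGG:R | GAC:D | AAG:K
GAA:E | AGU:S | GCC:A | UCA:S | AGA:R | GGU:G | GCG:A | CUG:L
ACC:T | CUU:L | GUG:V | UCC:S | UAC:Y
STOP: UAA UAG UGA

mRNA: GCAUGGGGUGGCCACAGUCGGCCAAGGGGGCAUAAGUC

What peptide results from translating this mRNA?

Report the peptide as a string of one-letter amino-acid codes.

start AUG at pos 2
pos 2: AUG -> M; peptide=M
pos 5: GGG -> G; peptide=MG
pos 8: UGG -> W; peptide=MGW
pos 11: CCA -> P; peptide=MGWP
pos 14: CAG -> Q; peptide=MGWPQ
pos 17: UCG -> S; peptide=MGWPQS
pos 20: GCC -> A; peptide=MGWPQSA
pos 23: AAG -> K; peptide=MGWPQSAK
pos 26: GGG -> G; peptide=MGWPQSAKG
pos 29: GCA -> A; peptide=MGWPQSAKGA
pos 32: UAA -> STOP

Answer: MGWPQSAKGA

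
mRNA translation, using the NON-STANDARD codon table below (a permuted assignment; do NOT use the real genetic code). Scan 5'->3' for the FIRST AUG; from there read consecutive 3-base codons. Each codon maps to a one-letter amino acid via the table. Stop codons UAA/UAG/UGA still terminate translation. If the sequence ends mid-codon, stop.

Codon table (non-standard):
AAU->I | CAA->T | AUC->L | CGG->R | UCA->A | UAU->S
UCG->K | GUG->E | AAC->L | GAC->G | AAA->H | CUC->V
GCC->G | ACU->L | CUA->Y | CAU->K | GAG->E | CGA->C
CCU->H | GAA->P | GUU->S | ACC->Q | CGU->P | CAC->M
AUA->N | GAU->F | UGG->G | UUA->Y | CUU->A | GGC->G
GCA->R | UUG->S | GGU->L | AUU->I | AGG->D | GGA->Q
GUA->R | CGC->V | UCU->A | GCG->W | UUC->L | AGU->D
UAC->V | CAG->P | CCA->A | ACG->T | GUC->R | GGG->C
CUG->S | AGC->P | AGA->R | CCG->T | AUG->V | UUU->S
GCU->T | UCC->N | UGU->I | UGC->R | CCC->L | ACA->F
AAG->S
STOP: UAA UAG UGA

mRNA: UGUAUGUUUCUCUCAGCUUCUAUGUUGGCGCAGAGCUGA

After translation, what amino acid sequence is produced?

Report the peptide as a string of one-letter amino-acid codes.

Answer: VSVATAVSWPP

Derivation:
start AUG at pos 3
pos 3: AUG -> V; peptide=V
pos 6: UUU -> S; peptide=VS
pos 9: CUC -> V; peptide=VSV
pos 12: UCA -> A; peptide=VSVA
pos 15: GCU -> T; peptide=VSVAT
pos 18: UCU -> A; peptide=VSVATA
pos 21: AUG -> V; peptide=VSVATAV
pos 24: UUG -> S; peptide=VSVATAVS
pos 27: GCG -> W; peptide=VSVATAVSW
pos 30: CAG -> P; peptide=VSVATAVSWP
pos 33: AGC -> P; peptide=VSVATAVSWPP
pos 36: UGA -> STOP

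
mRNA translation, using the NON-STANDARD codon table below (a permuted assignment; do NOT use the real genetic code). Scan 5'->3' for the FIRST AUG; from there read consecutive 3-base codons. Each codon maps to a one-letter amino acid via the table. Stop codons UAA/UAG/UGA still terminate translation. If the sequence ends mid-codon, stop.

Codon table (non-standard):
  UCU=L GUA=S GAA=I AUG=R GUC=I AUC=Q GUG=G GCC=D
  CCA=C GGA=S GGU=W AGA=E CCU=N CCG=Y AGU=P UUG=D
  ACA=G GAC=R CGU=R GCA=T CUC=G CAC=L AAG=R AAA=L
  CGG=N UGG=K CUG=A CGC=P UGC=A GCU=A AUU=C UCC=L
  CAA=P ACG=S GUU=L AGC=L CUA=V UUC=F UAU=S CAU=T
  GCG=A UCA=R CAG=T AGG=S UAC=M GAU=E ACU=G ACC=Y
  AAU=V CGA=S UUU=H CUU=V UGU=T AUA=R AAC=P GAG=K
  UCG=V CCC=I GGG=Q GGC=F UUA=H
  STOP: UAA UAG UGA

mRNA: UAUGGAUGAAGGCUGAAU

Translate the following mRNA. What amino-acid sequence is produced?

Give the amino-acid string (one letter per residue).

Answer: REIF

Derivation:
start AUG at pos 1
pos 1: AUG -> R; peptide=R
pos 4: GAU -> E; peptide=RE
pos 7: GAA -> I; peptide=REI
pos 10: GGC -> F; peptide=REIF
pos 13: UGA -> STOP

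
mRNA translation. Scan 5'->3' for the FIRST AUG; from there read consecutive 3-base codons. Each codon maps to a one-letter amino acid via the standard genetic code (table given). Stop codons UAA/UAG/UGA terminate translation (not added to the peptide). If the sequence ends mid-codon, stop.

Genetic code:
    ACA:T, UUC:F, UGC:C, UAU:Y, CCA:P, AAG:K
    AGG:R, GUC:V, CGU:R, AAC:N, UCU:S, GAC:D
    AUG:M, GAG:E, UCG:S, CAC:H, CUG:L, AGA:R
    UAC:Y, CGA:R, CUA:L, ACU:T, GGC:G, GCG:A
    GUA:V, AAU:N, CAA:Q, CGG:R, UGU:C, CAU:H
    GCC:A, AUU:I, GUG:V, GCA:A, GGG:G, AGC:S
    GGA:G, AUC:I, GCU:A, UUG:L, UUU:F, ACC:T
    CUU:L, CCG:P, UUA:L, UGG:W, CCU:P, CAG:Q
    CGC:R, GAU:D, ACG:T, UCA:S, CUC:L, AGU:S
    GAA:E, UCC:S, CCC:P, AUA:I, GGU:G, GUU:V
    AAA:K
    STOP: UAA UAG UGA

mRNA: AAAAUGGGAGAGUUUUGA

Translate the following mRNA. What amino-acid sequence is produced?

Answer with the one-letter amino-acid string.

start AUG at pos 3
pos 3: AUG -> M; peptide=M
pos 6: GGA -> G; peptide=MG
pos 9: GAG -> E; peptide=MGE
pos 12: UUU -> F; peptide=MGEF
pos 15: UGA -> STOP

Answer: MGEF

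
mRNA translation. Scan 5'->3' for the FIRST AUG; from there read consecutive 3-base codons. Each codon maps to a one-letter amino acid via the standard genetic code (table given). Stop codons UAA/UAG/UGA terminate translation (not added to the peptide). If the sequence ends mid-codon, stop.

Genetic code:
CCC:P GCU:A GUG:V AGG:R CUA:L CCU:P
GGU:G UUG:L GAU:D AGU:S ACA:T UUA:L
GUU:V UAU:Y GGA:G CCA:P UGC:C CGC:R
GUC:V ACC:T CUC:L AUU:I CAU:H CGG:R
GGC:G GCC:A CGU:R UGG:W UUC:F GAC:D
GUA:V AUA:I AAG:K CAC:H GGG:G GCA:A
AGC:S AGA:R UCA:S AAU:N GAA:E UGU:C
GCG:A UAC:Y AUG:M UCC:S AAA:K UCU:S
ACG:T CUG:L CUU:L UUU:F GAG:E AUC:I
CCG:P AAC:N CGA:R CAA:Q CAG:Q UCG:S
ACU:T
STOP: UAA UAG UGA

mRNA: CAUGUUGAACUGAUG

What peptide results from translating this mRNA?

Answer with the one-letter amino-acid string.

Answer: MLN

Derivation:
start AUG at pos 1
pos 1: AUG -> M; peptide=M
pos 4: UUG -> L; peptide=ML
pos 7: AAC -> N; peptide=MLN
pos 10: UGA -> STOP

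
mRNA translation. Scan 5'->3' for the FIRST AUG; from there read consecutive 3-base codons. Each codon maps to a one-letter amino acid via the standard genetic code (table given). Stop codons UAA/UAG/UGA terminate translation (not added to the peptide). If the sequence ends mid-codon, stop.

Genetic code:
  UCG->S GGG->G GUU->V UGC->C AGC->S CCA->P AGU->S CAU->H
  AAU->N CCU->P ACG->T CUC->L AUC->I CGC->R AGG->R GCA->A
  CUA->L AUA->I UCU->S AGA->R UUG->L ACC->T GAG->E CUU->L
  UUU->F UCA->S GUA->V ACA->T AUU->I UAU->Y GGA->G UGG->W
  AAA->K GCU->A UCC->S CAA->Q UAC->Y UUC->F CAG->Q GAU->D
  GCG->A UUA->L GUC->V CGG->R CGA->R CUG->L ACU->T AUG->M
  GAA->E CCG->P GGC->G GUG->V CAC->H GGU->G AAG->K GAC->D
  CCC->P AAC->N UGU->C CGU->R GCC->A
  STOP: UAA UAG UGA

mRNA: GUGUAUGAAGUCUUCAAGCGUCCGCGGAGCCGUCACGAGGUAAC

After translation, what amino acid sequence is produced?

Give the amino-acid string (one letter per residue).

Answer: MKSSSVRGAVTR

Derivation:
start AUG at pos 4
pos 4: AUG -> M; peptide=M
pos 7: AAG -> K; peptide=MK
pos 10: UCU -> S; peptide=MKS
pos 13: UCA -> S; peptide=MKSS
pos 16: AGC -> S; peptide=MKSSS
pos 19: GUC -> V; peptide=MKSSSV
pos 22: CGC -> R; peptide=MKSSSVR
pos 25: GGA -> G; peptide=MKSSSVRG
pos 28: GCC -> A; peptide=MKSSSVRGA
pos 31: GUC -> V; peptide=MKSSSVRGAV
pos 34: ACG -> T; peptide=MKSSSVRGAVT
pos 37: AGG -> R; peptide=MKSSSVRGAVTR
pos 40: UAA -> STOP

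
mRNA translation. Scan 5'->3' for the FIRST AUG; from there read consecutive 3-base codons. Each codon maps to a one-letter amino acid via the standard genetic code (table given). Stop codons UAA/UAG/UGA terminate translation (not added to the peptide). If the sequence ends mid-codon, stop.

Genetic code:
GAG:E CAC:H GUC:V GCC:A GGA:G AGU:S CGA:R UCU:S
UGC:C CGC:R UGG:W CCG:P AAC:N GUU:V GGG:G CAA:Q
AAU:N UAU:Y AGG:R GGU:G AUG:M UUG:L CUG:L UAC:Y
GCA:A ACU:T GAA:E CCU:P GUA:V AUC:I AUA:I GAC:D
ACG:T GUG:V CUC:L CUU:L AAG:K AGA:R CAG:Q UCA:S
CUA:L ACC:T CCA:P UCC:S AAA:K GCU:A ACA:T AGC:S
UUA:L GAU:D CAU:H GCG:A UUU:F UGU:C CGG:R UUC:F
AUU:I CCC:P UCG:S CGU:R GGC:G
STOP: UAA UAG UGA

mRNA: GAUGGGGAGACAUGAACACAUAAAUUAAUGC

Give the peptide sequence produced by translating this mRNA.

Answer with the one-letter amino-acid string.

Answer: MGRHEHIN

Derivation:
start AUG at pos 1
pos 1: AUG -> M; peptide=M
pos 4: GGG -> G; peptide=MG
pos 7: AGA -> R; peptide=MGR
pos 10: CAU -> H; peptide=MGRH
pos 13: GAA -> E; peptide=MGRHE
pos 16: CAC -> H; peptide=MGRHEH
pos 19: AUA -> I; peptide=MGRHEHI
pos 22: AAU -> N; peptide=MGRHEHIN
pos 25: UAA -> STOP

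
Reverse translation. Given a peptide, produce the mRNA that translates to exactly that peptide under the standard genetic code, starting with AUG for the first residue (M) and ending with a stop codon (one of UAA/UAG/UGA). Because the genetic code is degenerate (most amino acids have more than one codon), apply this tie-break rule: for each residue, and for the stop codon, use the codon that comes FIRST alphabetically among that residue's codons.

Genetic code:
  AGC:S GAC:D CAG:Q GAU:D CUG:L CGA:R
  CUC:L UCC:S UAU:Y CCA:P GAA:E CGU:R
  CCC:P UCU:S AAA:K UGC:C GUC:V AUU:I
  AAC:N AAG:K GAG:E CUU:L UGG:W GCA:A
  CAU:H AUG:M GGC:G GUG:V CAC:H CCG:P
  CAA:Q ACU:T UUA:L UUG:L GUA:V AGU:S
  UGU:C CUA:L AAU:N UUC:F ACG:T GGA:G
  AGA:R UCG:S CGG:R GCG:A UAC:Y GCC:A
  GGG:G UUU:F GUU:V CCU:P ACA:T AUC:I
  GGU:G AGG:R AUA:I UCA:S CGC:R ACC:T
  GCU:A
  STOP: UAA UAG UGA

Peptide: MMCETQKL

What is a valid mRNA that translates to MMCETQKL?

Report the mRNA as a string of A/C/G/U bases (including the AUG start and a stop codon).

Answer: mRNA: AUGAUGUGCGAAACACAAAAACUAUAA

Derivation:
residue 1: M -> AUG (start codon)
residue 2: M -> AUG (only codon)
residue 3: C codons sorted = UGC,UGU -> pick first = UGC
residue 4: E codons sorted = GAA,GAG -> pick first = GAA
residue 5: T codons sorted = ACA,ACC,ACG,ACU -> pick first = ACA
residue 6: Q codons sorted = CAA,CAG -> pick first = CAA
residue 7: K codons sorted = AAA,AAG -> pick first = AAA
residue 8: L codons sorted = CUA,CUC,CUG,CUU,UUA,UUG -> pick first = CUA
terminator: stop codons sorted = UAA,UAG,UGA -> pick first = UAA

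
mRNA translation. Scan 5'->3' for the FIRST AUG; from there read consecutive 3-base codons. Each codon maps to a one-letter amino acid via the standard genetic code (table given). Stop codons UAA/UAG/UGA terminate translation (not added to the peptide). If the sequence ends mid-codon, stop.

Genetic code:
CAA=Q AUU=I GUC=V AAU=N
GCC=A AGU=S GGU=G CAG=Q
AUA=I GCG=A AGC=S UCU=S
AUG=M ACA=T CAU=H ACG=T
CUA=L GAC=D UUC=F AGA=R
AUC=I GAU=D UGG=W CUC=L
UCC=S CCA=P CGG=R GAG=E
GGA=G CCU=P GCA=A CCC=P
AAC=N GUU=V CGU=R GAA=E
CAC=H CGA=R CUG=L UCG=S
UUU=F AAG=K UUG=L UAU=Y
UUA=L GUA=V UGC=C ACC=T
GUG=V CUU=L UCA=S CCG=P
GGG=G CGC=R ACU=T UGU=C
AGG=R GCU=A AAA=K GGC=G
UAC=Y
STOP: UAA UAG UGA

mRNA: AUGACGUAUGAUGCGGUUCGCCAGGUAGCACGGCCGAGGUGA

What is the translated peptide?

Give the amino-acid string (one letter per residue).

start AUG at pos 0
pos 0: AUG -> M; peptide=M
pos 3: ACG -> T; peptide=MT
pos 6: UAU -> Y; peptide=MTY
pos 9: GAU -> D; peptide=MTYD
pos 12: GCG -> A; peptide=MTYDA
pos 15: GUU -> V; peptide=MTYDAV
pos 18: CGC -> R; peptide=MTYDAVR
pos 21: CAG -> Q; peptide=MTYDAVRQ
pos 24: GUA -> V; peptide=MTYDAVRQV
pos 27: GCA -> A; peptide=MTYDAVRQVA
pos 30: CGG -> R; peptide=MTYDAVRQVAR
pos 33: CCG -> P; peptide=MTYDAVRQVARP
pos 36: AGG -> R; peptide=MTYDAVRQVARPR
pos 39: UGA -> STOP

Answer: MTYDAVRQVARPR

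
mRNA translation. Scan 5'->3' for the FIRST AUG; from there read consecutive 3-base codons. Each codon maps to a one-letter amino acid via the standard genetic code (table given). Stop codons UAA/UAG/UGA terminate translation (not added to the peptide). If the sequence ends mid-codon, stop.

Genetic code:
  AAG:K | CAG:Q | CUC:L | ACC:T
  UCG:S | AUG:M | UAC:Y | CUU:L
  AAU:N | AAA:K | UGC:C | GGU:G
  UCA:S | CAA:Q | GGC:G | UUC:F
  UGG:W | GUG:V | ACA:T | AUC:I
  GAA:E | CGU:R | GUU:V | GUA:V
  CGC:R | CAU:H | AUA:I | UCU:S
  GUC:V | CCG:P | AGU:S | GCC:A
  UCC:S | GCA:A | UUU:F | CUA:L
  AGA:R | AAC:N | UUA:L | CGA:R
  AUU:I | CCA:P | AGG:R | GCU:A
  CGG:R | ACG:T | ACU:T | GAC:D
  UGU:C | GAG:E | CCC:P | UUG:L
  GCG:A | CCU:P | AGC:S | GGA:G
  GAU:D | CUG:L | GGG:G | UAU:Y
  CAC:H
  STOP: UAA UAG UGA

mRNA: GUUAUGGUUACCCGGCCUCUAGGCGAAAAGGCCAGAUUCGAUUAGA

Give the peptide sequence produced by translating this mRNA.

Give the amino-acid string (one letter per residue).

Answer: MVTRPLGEKARFD

Derivation:
start AUG at pos 3
pos 3: AUG -> M; peptide=M
pos 6: GUU -> V; peptide=MV
pos 9: ACC -> T; peptide=MVT
pos 12: CGG -> R; peptide=MVTR
pos 15: CCU -> P; peptide=MVTRP
pos 18: CUA -> L; peptide=MVTRPL
pos 21: GGC -> G; peptide=MVTRPLG
pos 24: GAA -> E; peptide=MVTRPLGE
pos 27: AAG -> K; peptide=MVTRPLGEK
pos 30: GCC -> A; peptide=MVTRPLGEKA
pos 33: AGA -> R; peptide=MVTRPLGEKAR
pos 36: UUC -> F; peptide=MVTRPLGEKARF
pos 39: GAU -> D; peptide=MVTRPLGEKARFD
pos 42: UAG -> STOP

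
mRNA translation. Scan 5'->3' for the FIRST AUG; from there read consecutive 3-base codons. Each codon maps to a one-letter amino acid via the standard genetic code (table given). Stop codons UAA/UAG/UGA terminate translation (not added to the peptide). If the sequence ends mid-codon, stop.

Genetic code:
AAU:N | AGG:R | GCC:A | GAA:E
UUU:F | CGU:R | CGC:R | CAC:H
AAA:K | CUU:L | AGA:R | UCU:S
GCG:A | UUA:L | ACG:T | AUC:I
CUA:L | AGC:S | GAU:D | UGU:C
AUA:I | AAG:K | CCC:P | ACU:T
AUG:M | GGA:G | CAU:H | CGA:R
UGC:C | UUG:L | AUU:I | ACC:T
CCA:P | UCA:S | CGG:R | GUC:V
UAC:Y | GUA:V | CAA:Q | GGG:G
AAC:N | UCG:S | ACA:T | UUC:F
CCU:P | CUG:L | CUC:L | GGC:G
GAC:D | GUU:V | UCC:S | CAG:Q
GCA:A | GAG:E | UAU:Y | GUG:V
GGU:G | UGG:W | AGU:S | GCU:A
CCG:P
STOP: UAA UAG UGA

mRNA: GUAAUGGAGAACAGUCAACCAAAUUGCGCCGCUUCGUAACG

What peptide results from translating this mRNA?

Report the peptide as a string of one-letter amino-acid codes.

Answer: MENSQPNCAAS

Derivation:
start AUG at pos 3
pos 3: AUG -> M; peptide=M
pos 6: GAG -> E; peptide=ME
pos 9: AAC -> N; peptide=MEN
pos 12: AGU -> S; peptide=MENS
pos 15: CAA -> Q; peptide=MENSQ
pos 18: CCA -> P; peptide=MENSQP
pos 21: AAU -> N; peptide=MENSQPN
pos 24: UGC -> C; peptide=MENSQPNC
pos 27: GCC -> A; peptide=MENSQPNCA
pos 30: GCU -> A; peptide=MENSQPNCAA
pos 33: UCG -> S; peptide=MENSQPNCAAS
pos 36: UAA -> STOP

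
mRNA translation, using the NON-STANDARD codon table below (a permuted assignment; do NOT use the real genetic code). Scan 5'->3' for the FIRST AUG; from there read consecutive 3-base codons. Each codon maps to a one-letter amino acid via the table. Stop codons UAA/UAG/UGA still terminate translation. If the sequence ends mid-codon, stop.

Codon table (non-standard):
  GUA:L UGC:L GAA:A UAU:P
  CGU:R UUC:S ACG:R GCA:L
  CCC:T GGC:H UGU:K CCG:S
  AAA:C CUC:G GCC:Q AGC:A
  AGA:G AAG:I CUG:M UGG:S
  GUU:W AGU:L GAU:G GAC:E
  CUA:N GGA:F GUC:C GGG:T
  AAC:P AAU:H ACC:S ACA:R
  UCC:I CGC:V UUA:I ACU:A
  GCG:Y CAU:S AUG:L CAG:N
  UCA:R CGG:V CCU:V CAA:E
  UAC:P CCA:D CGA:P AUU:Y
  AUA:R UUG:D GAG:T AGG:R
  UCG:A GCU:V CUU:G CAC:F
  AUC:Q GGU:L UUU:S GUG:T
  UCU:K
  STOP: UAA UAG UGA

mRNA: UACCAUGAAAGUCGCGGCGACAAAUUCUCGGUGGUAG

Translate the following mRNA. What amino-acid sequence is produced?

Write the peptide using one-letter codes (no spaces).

Answer: LCCYYRHKVS

Derivation:
start AUG at pos 4
pos 4: AUG -> L; peptide=L
pos 7: AAA -> C; peptide=LC
pos 10: GUC -> C; peptide=LCC
pos 13: GCG -> Y; peptide=LCCY
pos 16: GCG -> Y; peptide=LCCYY
pos 19: ACA -> R; peptide=LCCYYR
pos 22: AAU -> H; peptide=LCCYYRH
pos 25: UCU -> K; peptide=LCCYYRHK
pos 28: CGG -> V; peptide=LCCYYRHKV
pos 31: UGG -> S; peptide=LCCYYRHKVS
pos 34: UAG -> STOP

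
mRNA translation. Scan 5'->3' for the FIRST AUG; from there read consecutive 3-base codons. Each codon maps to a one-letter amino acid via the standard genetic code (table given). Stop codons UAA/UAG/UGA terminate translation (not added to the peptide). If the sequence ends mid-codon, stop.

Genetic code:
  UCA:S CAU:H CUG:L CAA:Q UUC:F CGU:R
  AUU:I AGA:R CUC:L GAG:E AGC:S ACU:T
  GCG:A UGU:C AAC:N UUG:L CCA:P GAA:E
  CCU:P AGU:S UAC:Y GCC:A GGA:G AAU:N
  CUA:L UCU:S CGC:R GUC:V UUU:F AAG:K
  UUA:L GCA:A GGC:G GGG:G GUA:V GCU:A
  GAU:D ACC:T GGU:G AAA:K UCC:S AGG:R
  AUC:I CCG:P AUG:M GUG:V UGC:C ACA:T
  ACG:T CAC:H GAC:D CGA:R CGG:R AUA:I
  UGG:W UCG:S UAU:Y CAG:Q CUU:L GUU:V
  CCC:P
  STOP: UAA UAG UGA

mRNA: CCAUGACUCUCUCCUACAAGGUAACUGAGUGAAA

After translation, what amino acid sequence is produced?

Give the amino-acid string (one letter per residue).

Answer: MTLSYKVTE

Derivation:
start AUG at pos 2
pos 2: AUG -> M; peptide=M
pos 5: ACU -> T; peptide=MT
pos 8: CUC -> L; peptide=MTL
pos 11: UCC -> S; peptide=MTLS
pos 14: UAC -> Y; peptide=MTLSY
pos 17: AAG -> K; peptide=MTLSYK
pos 20: GUA -> V; peptide=MTLSYKV
pos 23: ACU -> T; peptide=MTLSYKVT
pos 26: GAG -> E; peptide=MTLSYKVTE
pos 29: UGA -> STOP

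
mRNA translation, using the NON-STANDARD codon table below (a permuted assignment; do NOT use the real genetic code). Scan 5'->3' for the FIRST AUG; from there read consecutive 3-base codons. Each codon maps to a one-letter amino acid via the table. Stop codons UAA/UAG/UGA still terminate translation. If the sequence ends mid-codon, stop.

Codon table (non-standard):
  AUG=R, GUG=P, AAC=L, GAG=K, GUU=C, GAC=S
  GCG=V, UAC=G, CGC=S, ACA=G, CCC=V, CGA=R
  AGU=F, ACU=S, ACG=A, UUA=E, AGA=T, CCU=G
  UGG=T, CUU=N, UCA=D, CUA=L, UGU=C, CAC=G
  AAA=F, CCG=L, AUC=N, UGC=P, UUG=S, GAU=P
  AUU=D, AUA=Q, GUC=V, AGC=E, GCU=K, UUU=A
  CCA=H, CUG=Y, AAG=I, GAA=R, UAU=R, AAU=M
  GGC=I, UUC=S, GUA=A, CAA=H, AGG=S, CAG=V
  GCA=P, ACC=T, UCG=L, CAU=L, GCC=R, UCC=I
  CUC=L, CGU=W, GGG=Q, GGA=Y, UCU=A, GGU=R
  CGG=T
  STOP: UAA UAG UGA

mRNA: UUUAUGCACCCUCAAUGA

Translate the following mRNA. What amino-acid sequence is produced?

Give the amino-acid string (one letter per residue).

start AUG at pos 3
pos 3: AUG -> R; peptide=R
pos 6: CAC -> G; peptide=RG
pos 9: CCU -> G; peptide=RGG
pos 12: CAA -> H; peptide=RGGH
pos 15: UGA -> STOP

Answer: RGGH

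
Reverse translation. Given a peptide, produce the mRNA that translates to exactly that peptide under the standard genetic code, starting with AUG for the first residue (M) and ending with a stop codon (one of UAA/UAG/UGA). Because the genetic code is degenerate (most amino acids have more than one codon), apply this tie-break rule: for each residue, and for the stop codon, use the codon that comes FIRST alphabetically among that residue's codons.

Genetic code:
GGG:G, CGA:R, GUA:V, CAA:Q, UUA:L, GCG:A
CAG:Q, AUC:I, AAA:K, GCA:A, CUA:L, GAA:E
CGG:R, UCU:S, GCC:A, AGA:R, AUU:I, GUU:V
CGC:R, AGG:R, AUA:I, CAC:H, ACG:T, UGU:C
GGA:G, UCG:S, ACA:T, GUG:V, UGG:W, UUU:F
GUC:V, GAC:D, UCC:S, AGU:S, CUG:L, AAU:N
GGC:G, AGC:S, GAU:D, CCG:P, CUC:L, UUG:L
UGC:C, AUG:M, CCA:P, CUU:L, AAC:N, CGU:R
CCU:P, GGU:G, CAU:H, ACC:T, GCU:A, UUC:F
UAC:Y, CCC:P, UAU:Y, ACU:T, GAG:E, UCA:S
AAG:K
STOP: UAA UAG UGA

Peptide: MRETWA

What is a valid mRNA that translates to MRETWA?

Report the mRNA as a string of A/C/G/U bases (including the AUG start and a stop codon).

residue 1: M -> AUG (start codon)
residue 2: R codons sorted = AGA,AGG,CGA,CGC,CGG,CGU -> pick first = AGA
residue 3: E codons sorted = GAA,GAG -> pick first = GAA
residue 4: T codons sorted = ACA,ACC,ACG,ACU -> pick first = ACA
residue 5: W -> UGG (only codon)
residue 6: A codons sorted = GCA,GCC,GCG,GCU -> pick first = GCA
terminator: stop codons sorted = UAA,UAG,UGA -> pick first = UAA

Answer: mRNA: AUGAGAGAAACAUGGGCAUAA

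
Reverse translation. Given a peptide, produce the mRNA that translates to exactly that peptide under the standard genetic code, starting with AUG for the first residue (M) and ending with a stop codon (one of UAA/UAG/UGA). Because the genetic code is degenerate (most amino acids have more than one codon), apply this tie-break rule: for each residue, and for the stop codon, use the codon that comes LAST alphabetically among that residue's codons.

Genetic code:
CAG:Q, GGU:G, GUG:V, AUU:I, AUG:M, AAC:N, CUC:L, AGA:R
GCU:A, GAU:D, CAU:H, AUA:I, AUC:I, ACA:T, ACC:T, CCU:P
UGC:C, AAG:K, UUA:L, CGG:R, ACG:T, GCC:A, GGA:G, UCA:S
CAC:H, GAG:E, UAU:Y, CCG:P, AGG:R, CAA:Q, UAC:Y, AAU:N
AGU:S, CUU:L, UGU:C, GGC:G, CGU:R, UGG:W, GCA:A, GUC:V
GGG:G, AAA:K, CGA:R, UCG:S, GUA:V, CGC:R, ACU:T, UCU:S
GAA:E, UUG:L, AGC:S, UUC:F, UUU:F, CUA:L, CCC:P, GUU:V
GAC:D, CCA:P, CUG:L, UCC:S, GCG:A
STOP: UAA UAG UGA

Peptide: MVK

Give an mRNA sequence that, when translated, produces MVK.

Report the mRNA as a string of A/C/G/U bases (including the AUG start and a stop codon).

Answer: mRNA: AUGGUUAAGUGA

Derivation:
residue 1: M -> AUG (start codon)
residue 2: V codons sorted = GUA,GUC,GUG,GUU -> pick last = GUU
residue 3: K codons sorted = AAA,AAG -> pick last = AAG
terminator: stop codons sorted = UAA,UAG,UGA -> pick last = UGA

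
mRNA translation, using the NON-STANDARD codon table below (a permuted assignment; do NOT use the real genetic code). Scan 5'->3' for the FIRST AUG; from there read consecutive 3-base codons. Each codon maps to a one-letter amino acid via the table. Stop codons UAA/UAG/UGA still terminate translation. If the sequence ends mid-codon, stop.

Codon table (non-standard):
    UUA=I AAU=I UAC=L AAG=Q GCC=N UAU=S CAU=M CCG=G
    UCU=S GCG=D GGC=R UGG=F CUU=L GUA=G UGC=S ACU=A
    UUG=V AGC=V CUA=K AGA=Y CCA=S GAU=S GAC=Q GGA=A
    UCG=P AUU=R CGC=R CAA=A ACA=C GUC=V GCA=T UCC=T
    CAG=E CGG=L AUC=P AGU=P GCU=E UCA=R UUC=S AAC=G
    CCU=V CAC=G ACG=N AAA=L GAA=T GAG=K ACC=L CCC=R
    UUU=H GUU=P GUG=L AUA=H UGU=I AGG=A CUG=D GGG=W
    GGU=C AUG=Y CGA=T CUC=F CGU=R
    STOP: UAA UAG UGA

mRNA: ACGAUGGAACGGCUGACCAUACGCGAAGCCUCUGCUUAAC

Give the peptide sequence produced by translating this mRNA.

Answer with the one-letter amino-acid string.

start AUG at pos 3
pos 3: AUG -> Y; peptide=Y
pos 6: GAA -> T; peptide=YT
pos 9: CGG -> L; peptide=YTL
pos 12: CUG -> D; peptide=YTLD
pos 15: ACC -> L; peptide=YTLDL
pos 18: AUA -> H; peptide=YTLDLH
pos 21: CGC -> R; peptide=YTLDLHR
pos 24: GAA -> T; peptide=YTLDLHRT
pos 27: GCC -> N; peptide=YTLDLHRTN
pos 30: UCU -> S; peptide=YTLDLHRTNS
pos 33: GCU -> E; peptide=YTLDLHRTNSE
pos 36: UAA -> STOP

Answer: YTLDLHRTNSE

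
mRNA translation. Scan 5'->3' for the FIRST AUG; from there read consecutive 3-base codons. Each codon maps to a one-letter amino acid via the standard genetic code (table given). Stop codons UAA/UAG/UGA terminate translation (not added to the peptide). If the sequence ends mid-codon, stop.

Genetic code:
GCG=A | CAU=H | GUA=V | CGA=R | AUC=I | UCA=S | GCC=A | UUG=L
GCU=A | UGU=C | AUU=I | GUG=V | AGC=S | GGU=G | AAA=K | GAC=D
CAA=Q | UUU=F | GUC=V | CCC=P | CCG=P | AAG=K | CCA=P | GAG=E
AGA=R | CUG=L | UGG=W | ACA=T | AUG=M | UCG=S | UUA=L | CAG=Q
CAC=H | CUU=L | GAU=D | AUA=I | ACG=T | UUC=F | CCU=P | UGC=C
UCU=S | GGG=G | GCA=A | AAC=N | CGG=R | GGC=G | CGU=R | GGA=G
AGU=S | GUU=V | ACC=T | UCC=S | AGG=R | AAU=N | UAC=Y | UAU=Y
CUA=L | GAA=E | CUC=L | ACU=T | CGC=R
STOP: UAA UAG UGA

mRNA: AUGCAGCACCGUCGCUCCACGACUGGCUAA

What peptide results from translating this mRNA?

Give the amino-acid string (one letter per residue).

Answer: MQHRRSTTG

Derivation:
start AUG at pos 0
pos 0: AUG -> M; peptide=M
pos 3: CAG -> Q; peptide=MQ
pos 6: CAC -> H; peptide=MQH
pos 9: CGU -> R; peptide=MQHR
pos 12: CGC -> R; peptide=MQHRR
pos 15: UCC -> S; peptide=MQHRRS
pos 18: ACG -> T; peptide=MQHRRST
pos 21: ACU -> T; peptide=MQHRRSTT
pos 24: GGC -> G; peptide=MQHRRSTTG
pos 27: UAA -> STOP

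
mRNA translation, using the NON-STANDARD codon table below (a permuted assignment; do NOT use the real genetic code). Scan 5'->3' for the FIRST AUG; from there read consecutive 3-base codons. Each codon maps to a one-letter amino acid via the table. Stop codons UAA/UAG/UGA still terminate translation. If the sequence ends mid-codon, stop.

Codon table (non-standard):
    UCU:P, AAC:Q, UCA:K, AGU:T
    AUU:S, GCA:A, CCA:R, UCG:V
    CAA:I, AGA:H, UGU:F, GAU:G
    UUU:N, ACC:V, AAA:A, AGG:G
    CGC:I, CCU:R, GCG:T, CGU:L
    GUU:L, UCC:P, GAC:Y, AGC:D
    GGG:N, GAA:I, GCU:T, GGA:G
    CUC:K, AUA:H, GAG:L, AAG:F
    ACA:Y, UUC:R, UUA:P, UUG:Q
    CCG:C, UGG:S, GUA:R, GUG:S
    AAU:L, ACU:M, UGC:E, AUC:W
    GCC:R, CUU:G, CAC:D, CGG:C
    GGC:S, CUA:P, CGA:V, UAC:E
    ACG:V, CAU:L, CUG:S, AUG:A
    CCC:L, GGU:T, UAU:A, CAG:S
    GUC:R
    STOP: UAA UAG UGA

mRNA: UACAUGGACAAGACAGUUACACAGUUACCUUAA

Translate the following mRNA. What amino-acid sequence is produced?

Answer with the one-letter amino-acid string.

Answer: AYFYLYSPR

Derivation:
start AUG at pos 3
pos 3: AUG -> A; peptide=A
pos 6: GAC -> Y; peptide=AY
pos 9: AAG -> F; peptide=AYF
pos 12: ACA -> Y; peptide=AYFY
pos 15: GUU -> L; peptide=AYFYL
pos 18: ACA -> Y; peptide=AYFYLY
pos 21: CAG -> S; peptide=AYFYLYS
pos 24: UUA -> P; peptide=AYFYLYSP
pos 27: CCU -> R; peptide=AYFYLYSPR
pos 30: UAA -> STOP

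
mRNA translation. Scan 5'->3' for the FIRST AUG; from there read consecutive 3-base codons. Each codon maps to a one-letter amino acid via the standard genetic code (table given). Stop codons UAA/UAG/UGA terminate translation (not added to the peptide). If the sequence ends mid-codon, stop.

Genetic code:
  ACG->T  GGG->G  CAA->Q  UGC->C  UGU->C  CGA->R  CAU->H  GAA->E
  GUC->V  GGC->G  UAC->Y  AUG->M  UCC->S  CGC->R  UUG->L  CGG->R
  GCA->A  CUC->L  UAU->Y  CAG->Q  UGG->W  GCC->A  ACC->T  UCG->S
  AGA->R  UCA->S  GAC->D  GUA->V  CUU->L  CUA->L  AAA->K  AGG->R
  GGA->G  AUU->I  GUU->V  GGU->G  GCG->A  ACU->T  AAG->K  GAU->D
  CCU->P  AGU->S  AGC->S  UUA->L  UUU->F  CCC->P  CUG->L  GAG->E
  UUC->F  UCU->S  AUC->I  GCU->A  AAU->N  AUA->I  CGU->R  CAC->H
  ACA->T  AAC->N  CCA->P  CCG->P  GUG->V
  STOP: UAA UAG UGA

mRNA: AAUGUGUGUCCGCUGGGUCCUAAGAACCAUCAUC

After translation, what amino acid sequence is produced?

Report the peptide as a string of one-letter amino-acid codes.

Answer: MCVRWVLRTII

Derivation:
start AUG at pos 1
pos 1: AUG -> M; peptide=M
pos 4: UGU -> C; peptide=MC
pos 7: GUC -> V; peptide=MCV
pos 10: CGC -> R; peptide=MCVR
pos 13: UGG -> W; peptide=MCVRW
pos 16: GUC -> V; peptide=MCVRWV
pos 19: CUA -> L; peptide=MCVRWVL
pos 22: AGA -> R; peptide=MCVRWVLR
pos 25: ACC -> T; peptide=MCVRWVLRT
pos 28: AUC -> I; peptide=MCVRWVLRTI
pos 31: AUC -> I; peptide=MCVRWVLRTII
pos 34: only 0 nt remain (<3), stop (end of mRNA)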